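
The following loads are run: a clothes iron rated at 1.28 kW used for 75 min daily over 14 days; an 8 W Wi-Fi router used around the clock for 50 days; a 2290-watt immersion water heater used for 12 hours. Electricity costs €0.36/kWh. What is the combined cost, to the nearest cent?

clothes iron: Runtime = 75 min × 14 = 1050 min = 17.5 h
clothes iron: 1.28 kW × 17.5 h = 22.4 kWh
Wi-Fi router: Runtime = 24 h × 50 = 1200 h
Wi-Fi router: 0.008 kW × 1200 h = 9.6 kWh
immersion water heater: 2.29 kW × 12 h = 27.48 kWh
Total energy = 59.48 kWh
Cost = 59.48 × €0.36 = €21.41

€21.41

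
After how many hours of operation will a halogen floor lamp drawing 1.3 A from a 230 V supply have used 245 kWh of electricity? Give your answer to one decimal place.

Power = 1.3 A × 230 V = 299 W = 0.299 kW
Hours = 245 kWh ÷ 0.299 kW = 819.4 h

819.4 h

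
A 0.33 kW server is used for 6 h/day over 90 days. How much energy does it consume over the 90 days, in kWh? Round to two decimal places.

178.20 kWh

Runtime = 6 h/day × 90 days = 540 h
Energy = 0.33 kW × 540 h = 178.2 kWh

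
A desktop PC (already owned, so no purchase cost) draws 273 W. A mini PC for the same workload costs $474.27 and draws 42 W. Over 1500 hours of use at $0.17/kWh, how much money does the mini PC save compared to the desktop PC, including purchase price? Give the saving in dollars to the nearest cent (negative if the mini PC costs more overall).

desktop PC: $0.00 + (273/1000) kW × 1500 h × $0.17 = $0.00 + $69.615 = $69.615
mini PC: $474.27 + (42/1000) kW × 1500 h × $0.17 = $474.27 + $10.71 = $484.98
Saving = $69.615 − $484.98 = −$415.365 → -$415.37

-$415.37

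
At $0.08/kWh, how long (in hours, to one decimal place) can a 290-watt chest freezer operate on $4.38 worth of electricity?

Energy available = $4.38 ÷ $0.08/kWh = 54.75 kWh
Hours = 54.75 kWh ÷ 0.29 kW = 188.8 h

188.8 h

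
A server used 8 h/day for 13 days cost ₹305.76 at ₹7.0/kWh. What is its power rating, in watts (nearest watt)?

420 W

Energy = ₹305.76 ÷ ₹7.0/kWh = 43.68 kWh
Runtime = 8 h/day × 13 days = 104 h
Power = 43.68 kWh ÷ 104 h = 0.42 kW = 420 W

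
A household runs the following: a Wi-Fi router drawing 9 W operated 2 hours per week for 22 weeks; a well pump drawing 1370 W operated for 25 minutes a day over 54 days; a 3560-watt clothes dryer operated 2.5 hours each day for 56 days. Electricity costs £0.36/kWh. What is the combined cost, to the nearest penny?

Wi-Fi router: Runtime = 2 h/week × 22 weeks = 44 h
Wi-Fi router: 0.009 kW × 44 h = 0.396 kWh
well pump: Runtime = 25 min × 54 = 1350 min = 22.5 h
well pump: 1.37 kW × 22.5 h = 30.825 kWh
clothes dryer: Runtime = 2.5 h/day × 56 days = 140 h
clothes dryer: 3.56 kW × 140 h = 498.4 kWh
Total energy = 529.621 kWh
Cost = 529.621 × £0.36 = £190.66

£190.66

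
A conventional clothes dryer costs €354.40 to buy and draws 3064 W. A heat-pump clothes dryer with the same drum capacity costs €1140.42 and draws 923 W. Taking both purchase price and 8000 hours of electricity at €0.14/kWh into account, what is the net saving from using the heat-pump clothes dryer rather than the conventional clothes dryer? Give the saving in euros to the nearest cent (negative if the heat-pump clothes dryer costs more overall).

conventional clothes dryer: €354.40 + (3064/1000) kW × 8000 h × €0.14 = €354.40 + €3431.68 = €3786.08
heat-pump clothes dryer: €1140.42 + (923/1000) kW × 8000 h × €0.14 = €1140.42 + €1033.76 = €2174.18
Saving = €3786.08 − €2174.18 = €1611.9

€1611.90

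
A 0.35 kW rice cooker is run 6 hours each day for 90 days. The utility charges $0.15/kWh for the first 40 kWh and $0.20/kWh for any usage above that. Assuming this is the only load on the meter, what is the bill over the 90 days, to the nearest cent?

Runtime = 6 h/day × 90 days = 540 h
Energy = 0.35 kW × 540 h = 189 kWh
Tier 1 (0–40 kWh): 40 × $0.15 = $6
Above 40 kWh: 149 × $0.20 = $29.8
Bill = $35.80

$35.80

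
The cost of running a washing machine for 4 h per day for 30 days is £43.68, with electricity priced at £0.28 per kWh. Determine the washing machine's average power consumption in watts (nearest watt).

Energy = £43.68 ÷ £0.28/kWh = 156 kWh
Runtime = 4 h/day × 30 days = 120 h
Power = 156 kWh ÷ 120 h = 1.3 kW = 1300 W

1300 W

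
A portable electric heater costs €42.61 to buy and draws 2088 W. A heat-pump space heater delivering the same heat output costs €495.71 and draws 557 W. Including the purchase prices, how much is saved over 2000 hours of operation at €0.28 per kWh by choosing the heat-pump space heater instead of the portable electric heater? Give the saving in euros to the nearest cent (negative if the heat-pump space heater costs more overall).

€404.26

portable electric heater: €42.61 + (2088/1000) kW × 2000 h × €0.28 = €42.61 + €1169.28 = €1211.89
heat-pump space heater: €495.71 + (557/1000) kW × 2000 h × €0.28 = €495.71 + €311.92 = €807.63
Saving = €1211.89 − €807.63 = €404.26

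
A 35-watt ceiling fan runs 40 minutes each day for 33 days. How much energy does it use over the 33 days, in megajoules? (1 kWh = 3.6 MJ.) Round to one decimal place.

2.8 MJ

Runtime = 40 min × 33 = 1320 min = 22 h
Energy = 0.035 kW × 22 h = 0.77 kWh
= 0.77 × 3.6 MJ = 2.8 MJ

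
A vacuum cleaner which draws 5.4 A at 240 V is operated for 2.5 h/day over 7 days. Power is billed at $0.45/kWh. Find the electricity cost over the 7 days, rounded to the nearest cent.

$10.21

Power = 5.4 A × 240 V = 1296 W = 1.296 kW
Runtime = 2.5 h/day × 7 days = 17.5 h
Energy = 1.296 kW × 17.5 h = 22.68 kWh
Cost = 22.68 kWh × $0.45/kWh = $10.21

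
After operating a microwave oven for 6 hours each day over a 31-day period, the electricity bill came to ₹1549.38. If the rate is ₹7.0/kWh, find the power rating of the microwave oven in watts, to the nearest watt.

1190 W

Energy = ₹1549.38 ÷ ₹7.0/kWh = 221.34 kWh
Runtime = 6 h/day × 31 days = 186 h
Power = 221.34 kWh ÷ 186 h = 1.19 kW = 1190 W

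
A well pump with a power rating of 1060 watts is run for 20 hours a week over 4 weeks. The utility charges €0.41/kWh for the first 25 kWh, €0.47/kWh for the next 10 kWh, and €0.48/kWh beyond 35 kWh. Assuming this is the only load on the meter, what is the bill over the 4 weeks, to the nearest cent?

Runtime = 20 h/week × 4 weeks = 80 h
Energy = 1.06 kW × 80 h = 84.8 kWh
Tier 1 (0–25 kWh): 25 × €0.41 = €10.25
Tier 2 (25–35 kWh): 10 × €0.47 = €4.7
Above 35 kWh: 49.8 × €0.48 = €23.904
Bill = €38.85

€38.85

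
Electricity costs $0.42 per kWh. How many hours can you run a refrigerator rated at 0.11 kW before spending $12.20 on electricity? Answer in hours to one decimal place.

264.1 h

Energy available = $12.20 ÷ $0.42/kWh = 29.0476 kWh
Hours = 29.0476 kWh ÷ 0.11 kW = 264.1 h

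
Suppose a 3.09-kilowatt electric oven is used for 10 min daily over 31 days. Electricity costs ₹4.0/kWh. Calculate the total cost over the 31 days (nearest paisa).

Runtime = 10 min × 31 = 310 min = 5.166666… h
Energy = 3.09 kW × 5.166666… h = 15.965 kWh
Cost = 15.965 kWh × ₹4.0/kWh = ₹63.86

₹63.86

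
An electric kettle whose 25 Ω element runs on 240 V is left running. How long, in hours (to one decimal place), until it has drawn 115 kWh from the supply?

Power = V²/R = 240²/25 = 2304 W = 2.304 kW
Hours = 115 kWh ÷ 2.304 kW = 49.9 h

49.9 h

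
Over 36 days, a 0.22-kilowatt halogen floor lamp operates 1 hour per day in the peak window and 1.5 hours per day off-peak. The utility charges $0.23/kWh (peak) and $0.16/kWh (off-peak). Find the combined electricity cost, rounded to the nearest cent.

$3.72

Peak energy = 0.22 kW × 1 h × 36 = 7.92 kWh
Off-peak energy = 0.22 kW × 1.5 h × 36 = 11.88 kWh
Cost = 7.92 × $0.23 + 11.88 × $0.16 = $1.8216 + $1.9008 = $3.72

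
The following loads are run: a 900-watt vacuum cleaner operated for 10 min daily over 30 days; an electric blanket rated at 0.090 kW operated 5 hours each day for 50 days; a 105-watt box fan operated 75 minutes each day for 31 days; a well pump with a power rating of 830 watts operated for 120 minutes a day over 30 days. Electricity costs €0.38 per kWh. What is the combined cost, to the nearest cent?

€30.73

vacuum cleaner: Runtime = 10 min × 30 = 300 min = 5 h
vacuum cleaner: 0.9 kW × 5 h = 4.5 kWh
electric blanket: Runtime = 5 h/day × 50 days = 250 h
electric blanket: 0.09 kW × 250 h = 22.5 kWh
box fan: Runtime = 75 min × 31 = 2325 min = 38.75 h
box fan: 0.105 kW × 38.75 h = 4.06875 kWh
well pump: Runtime = 120 min × 30 = 3600 min = 60 h
well pump: 0.83 kW × 60 h = 49.8 kWh
Total energy = 80.86875 kWh
Cost = 80.86875 × €0.38 = €30.73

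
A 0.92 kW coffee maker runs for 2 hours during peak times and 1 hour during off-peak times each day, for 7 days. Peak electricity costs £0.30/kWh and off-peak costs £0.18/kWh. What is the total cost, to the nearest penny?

£5.02

Peak energy = 0.92 kW × 2 h × 7 = 12.88 kWh
Off-peak energy = 0.92 kW × 1 h × 7 = 6.44 kWh
Cost = 12.88 × £0.30 + 6.44 × £0.18 = £3.864 + £1.1592 = £5.02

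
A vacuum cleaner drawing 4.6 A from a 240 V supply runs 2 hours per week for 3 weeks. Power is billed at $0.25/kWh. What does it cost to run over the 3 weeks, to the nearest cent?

$1.66

Power = 4.6 A × 240 V = 1104 W = 1.104 kW
Runtime = 2 h/week × 3 weeks = 6 h
Energy = 1.104 kW × 6 h = 6.624 kWh
Cost = 6.624 kWh × $0.25/kWh = $1.66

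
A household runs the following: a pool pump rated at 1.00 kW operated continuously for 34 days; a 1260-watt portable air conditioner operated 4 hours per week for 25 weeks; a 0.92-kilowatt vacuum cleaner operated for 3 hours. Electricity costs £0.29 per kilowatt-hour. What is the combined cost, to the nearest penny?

£273.98

pool pump: Runtime = 24 h × 34 = 816 h
pool pump: 1 kW × 816 h = 816 kWh
portable air conditioner: Runtime = 4 h/week × 25 weeks = 100 h
portable air conditioner: 1.26 kW × 100 h = 126 kWh
vacuum cleaner: 0.92 kW × 3 h = 2.76 kWh
Total energy = 944.76 kWh
Cost = 944.76 × £0.29 = £273.98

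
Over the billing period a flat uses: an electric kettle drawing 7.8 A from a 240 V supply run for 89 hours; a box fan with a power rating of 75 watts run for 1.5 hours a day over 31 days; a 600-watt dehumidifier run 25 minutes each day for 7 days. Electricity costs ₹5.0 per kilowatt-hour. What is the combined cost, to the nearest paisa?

₹859.23

electric kettle: Power = 7.8 A × 240 V = 1872 W = 1.872 kW
electric kettle: 1.872 kW × 89 h = 166.608 kWh
box fan: Runtime = 1.5 h/day × 31 days = 46.5 h
box fan: 0.075 kW × 46.5 h = 3.4875 kWh
dehumidifier: Runtime = 25 min × 7 = 175 min = 2.916666… h
dehumidifier: 0.6 kW × 2.916666… h = 1.75 kWh
Total energy = 171.8455 kWh
Cost = 171.8455 × ₹5.0 = ₹859.23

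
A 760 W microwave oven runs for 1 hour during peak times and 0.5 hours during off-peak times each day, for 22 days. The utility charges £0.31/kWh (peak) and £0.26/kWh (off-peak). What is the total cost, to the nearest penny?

Peak energy = 0.76 kW × 1 h × 22 = 16.72 kWh
Off-peak energy = 0.76 kW × 0.5 h × 22 = 8.36 kWh
Cost = 16.72 × £0.31 + 8.36 × £0.26 = £5.1832 + £2.1736 = £7.36

£7.36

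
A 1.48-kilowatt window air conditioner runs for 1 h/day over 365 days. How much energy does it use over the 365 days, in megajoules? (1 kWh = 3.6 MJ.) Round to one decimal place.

1944.7 MJ

Runtime = 1 h/day × 365 days = 365 h
Energy = 1.48 kW × 365 h = 540.2 kWh
= 540.2 × 3.6 MJ = 1944.7 MJ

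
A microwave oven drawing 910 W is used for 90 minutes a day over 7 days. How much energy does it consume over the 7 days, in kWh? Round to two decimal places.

Runtime = 90 min × 7 = 630 min = 10.5 h
Energy = 0.91 kW × 10.5 h = 9.555 kWh ≈ 9.56 kWh

9.56 kWh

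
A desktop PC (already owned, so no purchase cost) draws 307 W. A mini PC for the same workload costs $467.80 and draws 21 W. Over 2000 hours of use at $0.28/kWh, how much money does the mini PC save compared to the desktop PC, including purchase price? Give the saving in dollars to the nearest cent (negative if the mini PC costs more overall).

-$307.64

desktop PC: $0.00 + (307/1000) kW × 2000 h × $0.28 = $0.00 + $171.92 = $171.92
mini PC: $467.80 + (21/1000) kW × 2000 h × $0.28 = $467.80 + $11.76 = $479.56
Saving = $171.92 − $479.56 = −$307.64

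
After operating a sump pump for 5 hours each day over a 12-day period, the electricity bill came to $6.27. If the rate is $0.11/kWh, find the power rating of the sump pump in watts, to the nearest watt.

Energy = $6.27 ÷ $0.11/kWh = 57 kWh
Runtime = 5 h/day × 12 days = 60 h
Power = 57 kWh ÷ 60 h = 0.95 kW = 950 W

950 W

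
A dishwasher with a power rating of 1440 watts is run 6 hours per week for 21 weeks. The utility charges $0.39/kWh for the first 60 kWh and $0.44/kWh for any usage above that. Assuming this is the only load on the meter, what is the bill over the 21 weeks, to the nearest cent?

Runtime = 6 h/week × 21 weeks = 126 h
Energy = 1.44 kW × 126 h = 181.44 kWh
Tier 1 (0–60 kWh): 60 × $0.39 = $23.4
Above 60 kWh: 121.44 × $0.44 = $53.4336
Bill = $76.83

$76.83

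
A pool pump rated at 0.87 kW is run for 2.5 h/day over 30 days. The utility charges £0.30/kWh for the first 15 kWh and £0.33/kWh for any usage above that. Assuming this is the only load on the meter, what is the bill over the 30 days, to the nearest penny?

£21.08

Runtime = 2.5 h/day × 30 days = 75 h
Energy = 0.87 kW × 75 h = 65.25 kWh
Tier 1 (0–15 kWh): 15 × £0.30 = £4.5
Above 15 kWh: 50.25 × £0.33 = £16.5825
Bill = £21.08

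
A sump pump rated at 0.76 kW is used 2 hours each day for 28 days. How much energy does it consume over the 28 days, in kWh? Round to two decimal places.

Runtime = 2 h/day × 28 days = 56 h
Energy = 0.76 kW × 56 h = 42.56 kWh

42.56 kWh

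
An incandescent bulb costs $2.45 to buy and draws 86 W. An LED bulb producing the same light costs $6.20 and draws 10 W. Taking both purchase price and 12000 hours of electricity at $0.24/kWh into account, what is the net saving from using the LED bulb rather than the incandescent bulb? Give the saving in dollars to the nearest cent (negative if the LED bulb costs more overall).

$215.13

incandescent bulb: $2.45 + (86/1000) kW × 12000 h × $0.24 = $2.45 + $247.68 = $250.13
LED bulb: $6.20 + (10/1000) kW × 12000 h × $0.24 = $6.20 + $28.8 = $35
Saving = $250.13 − $35 = $215.13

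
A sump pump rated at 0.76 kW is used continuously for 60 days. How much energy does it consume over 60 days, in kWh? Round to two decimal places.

1094.40 kWh

Runtime = 24 h × 60 = 1440 h
Energy = 0.76 kW × 1440 h = 1094.4 kWh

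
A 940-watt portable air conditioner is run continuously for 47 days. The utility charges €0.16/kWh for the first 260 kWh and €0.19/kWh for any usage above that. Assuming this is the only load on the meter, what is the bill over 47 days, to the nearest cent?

Runtime = 24 h × 47 = 1128 h
Energy = 0.94 kW × 1128 h = 1060.32 kWh
Tier 1 (0–260 kWh): 260 × €0.16 = €41.6
Above 260 kWh: 800.32 × €0.19 = €152.0608
Bill = €193.66

€193.66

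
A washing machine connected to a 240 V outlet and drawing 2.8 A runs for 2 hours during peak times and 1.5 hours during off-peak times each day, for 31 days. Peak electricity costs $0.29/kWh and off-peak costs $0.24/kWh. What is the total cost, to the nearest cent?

$19.58

Power = 2.8 A × 240 V = 672 W = 0.672 kW
Peak energy = 0.672 kW × 2 h × 31 = 41.664 kWh
Off-peak energy = 0.672 kW × 1.5 h × 31 = 31.248 kWh
Cost = 41.664 × $0.29 + 31.248 × $0.24 = $12.08256 + $7.49952 = $19.58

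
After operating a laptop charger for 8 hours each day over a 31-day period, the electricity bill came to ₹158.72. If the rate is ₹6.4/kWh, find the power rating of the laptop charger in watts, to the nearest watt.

Energy = ₹158.72 ÷ ₹6.4/kWh = 24.8 kWh
Runtime = 8 h/day × 31 days = 248 h
Power = 24.8 kWh ÷ 248 h = 0.1 kW = 100 W

100 W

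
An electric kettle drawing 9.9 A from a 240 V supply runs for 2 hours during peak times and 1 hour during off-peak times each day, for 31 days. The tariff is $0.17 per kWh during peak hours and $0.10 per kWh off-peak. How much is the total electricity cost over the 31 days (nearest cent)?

Power = 9.9 A × 240 V = 2376 W = 2.376 kW
Peak energy = 2.376 kW × 2 h × 31 = 147.312 kWh
Off-peak energy = 2.376 kW × 1 h × 31 = 73.656 kWh
Cost = 147.312 × $0.17 + 73.656 × $0.10 = $25.04304 + $7.3656 = $32.41

$32.41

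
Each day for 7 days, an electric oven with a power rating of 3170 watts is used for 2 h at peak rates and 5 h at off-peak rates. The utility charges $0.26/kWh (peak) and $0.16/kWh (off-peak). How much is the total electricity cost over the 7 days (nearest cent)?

$29.29

Peak energy = 3.17 kW × 2 h × 7 = 44.38 kWh
Off-peak energy = 3.17 kW × 5 h × 7 = 110.95 kWh
Cost = 44.38 × $0.26 + 110.95 × $0.16 = $11.5388 + $17.752 = $29.29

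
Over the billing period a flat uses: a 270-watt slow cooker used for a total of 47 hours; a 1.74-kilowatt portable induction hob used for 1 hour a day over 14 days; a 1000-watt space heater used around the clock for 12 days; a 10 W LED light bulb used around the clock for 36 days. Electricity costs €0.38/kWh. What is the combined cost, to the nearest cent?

slow cooker: 0.27 kW × 47 h = 12.69 kWh
portable induction hob: Runtime = 1 h/day × 14 days = 14 h
portable induction hob: 1.74 kW × 14 h = 24.36 kWh
space heater: Runtime = 24 h × 12 = 288 h
space heater: 1 kW × 288 h = 288 kWh
LED light bulb: Runtime = 24 h × 36 = 864 h
LED light bulb: 0.01 kW × 864 h = 8.64 kWh
Total energy = 333.69 kWh
Cost = 333.69 × €0.38 = €126.80

€126.80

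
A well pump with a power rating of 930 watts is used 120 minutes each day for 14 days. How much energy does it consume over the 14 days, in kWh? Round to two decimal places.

Runtime = 120 min × 14 = 1680 min = 28 h
Energy = 0.93 kW × 28 h = 26.04 kWh

26.04 kWh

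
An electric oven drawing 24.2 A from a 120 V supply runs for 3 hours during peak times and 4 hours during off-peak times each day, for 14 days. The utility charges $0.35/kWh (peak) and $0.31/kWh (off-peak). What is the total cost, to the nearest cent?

$93.10

Power = 24.2 A × 120 V = 2904 W = 2.904 kW
Peak energy = 2.904 kW × 3 h × 14 = 121.968 kWh
Off-peak energy = 2.904 kW × 4 h × 14 = 162.624 kWh
Cost = 121.968 × $0.35 + 162.624 × $0.31 = $42.6888 + $50.41344 = $93.10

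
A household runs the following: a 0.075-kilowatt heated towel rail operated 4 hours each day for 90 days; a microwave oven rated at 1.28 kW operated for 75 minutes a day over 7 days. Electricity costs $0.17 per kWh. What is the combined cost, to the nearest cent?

heated towel rail: Runtime = 4 h/day × 90 days = 360 h
heated towel rail: 0.075 kW × 360 h = 27 kWh
microwave oven: Runtime = 75 min × 7 = 525 min = 8.75 h
microwave oven: 1.28 kW × 8.75 h = 11.2 kWh
Total energy = 38.2 kWh
Cost = 38.2 × $0.17 = $6.49

$6.49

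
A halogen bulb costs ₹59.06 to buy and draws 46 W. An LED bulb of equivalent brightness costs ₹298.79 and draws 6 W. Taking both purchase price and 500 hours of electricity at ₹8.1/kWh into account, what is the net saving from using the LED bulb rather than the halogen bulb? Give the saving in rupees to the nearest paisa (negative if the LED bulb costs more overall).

halogen bulb: ₹59.06 + (46/1000) kW × 500 h × ₹8.1 = ₹59.06 + ₹186.3 = ₹245.36
LED bulb: ₹298.79 + (6/1000) kW × 500 h × ₹8.1 = ₹298.79 + ₹24.3 = ₹323.09
Saving = ₹245.36 − ₹323.09 = −₹77.73

-₹77.73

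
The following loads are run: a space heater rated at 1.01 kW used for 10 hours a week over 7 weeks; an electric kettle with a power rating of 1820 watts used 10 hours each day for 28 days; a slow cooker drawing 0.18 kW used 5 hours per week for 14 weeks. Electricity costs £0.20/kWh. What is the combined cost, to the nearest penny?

space heater: Runtime = 10 h/week × 7 weeks = 70 h
space heater: 1.01 kW × 70 h = 70.7 kWh
electric kettle: Runtime = 10 h/day × 28 days = 280 h
electric kettle: 1.82 kW × 280 h = 509.6 kWh
slow cooker: Runtime = 5 h/week × 14 weeks = 70 h
slow cooker: 0.18 kW × 70 h = 12.6 kWh
Total energy = 592.9 kWh
Cost = 592.9 × £0.20 = £118.58

£118.58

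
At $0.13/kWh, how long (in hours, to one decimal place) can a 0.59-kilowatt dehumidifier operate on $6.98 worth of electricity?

91.0 h

Energy available = $6.98 ÷ $0.13/kWh = 53.6923 kWh
Hours = 53.6923 kWh ÷ 0.59 kW = 91.0 h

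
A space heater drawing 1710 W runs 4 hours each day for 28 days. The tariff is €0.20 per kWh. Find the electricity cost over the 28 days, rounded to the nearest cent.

Runtime = 4 h/day × 28 days = 112 h
Energy = 1.71 kW × 112 h = 191.52 kWh
Cost = 191.52 kWh × €0.20/kWh = €38.30

€38.30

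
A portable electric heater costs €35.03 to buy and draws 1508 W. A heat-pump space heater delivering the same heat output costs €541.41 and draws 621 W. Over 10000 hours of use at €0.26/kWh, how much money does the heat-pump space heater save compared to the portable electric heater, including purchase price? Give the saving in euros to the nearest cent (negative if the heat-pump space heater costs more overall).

€1799.82

portable electric heater: €35.03 + (1508/1000) kW × 10000 h × €0.26 = €35.03 + €3920.8 = €3955.83
heat-pump space heater: €541.41 + (621/1000) kW × 10000 h × €0.26 = €541.41 + €1614.6 = €2156.01
Saving = €3955.83 − €2156.01 = €1799.82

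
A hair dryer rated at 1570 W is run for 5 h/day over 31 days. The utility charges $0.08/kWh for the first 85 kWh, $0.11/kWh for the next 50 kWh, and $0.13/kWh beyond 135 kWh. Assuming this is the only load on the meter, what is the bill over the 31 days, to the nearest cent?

$26.39

Runtime = 5 h/day × 31 days = 155 h
Energy = 1.57 kW × 155 h = 243.35 kWh
Tier 1 (0–85 kWh): 85 × $0.08 = $6.8
Tier 2 (85–135 kWh): 50 × $0.11 = $5.5
Above 135 kWh: 108.35 × $0.13 = $14.0855
Bill = $26.39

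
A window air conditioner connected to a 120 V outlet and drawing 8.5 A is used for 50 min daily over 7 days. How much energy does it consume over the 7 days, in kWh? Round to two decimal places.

5.95 kWh

Power = 8.5 A × 120 V = 1020 W = 1.02 kW
Runtime = 50 min × 7 = 350 min = 5.833333… h
Energy = 1.02 kW × 5.833333… h = 5.95 kWh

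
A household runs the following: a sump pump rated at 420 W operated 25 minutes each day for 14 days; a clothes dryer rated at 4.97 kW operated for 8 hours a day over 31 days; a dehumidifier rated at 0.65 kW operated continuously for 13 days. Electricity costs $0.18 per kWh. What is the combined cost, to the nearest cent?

sump pump: Runtime = 25 min × 14 = 350 min = 5.833333… h
sump pump: 0.42 kW × 5.833333… h = 2.45 kWh
clothes dryer: Runtime = 8 h/day × 31 days = 248 h
clothes dryer: 4.97 kW × 248 h = 1232.56 kWh
dehumidifier: Runtime = 24 h × 13 = 312 h
dehumidifier: 0.65 kW × 312 h = 202.8 kWh
Total energy = 1437.81 kWh
Cost = 1437.81 × $0.18 = $258.81

$258.81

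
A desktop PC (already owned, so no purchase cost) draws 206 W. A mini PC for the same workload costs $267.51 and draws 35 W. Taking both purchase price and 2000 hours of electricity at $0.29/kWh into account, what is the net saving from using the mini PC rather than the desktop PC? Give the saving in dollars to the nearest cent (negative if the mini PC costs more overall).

-$168.33

desktop PC: $0.00 + (206/1000) kW × 2000 h × $0.29 = $0.00 + $119.48 = $119.48
mini PC: $267.51 + (35/1000) kW × 2000 h × $0.29 = $267.51 + $20.3 = $287.81
Saving = $119.48 − $287.81 = −$168.33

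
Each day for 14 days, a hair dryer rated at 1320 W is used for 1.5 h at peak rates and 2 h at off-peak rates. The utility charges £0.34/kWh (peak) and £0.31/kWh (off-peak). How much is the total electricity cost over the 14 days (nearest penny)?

Peak energy = 1.32 kW × 1.5 h × 14 = 27.72 kWh
Off-peak energy = 1.32 kW × 2 h × 14 = 36.96 kWh
Cost = 27.72 × £0.34 + 36.96 × £0.31 = £9.4248 + £11.4576 = £20.88

£20.88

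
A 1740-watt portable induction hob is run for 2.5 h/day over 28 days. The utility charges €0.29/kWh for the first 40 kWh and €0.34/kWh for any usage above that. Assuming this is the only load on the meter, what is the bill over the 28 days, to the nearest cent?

Runtime = 2.5 h/day × 28 days = 70 h
Energy = 1.74 kW × 70 h = 121.8 kWh
Tier 1 (0–40 kWh): 40 × €0.29 = €11.6
Above 40 kWh: 81.8 × €0.34 = €27.812
Bill = €39.41

€39.41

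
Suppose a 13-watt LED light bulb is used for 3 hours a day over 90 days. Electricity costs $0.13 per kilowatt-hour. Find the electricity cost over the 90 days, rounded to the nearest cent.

Runtime = 3 h/day × 90 days = 270 h
Energy = 0.013 kW × 270 h = 3.51 kWh
Cost = 3.51 kWh × $0.13/kWh = $0.46

$0.46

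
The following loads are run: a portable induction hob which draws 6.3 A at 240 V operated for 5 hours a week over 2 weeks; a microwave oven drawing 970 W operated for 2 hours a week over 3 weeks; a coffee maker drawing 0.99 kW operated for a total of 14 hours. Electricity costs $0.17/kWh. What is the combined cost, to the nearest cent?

portable induction hob: Power = 6.3 A × 240 V = 1512 W = 1.512 kW
portable induction hob: Runtime = 5 h/week × 2 weeks = 10 h
portable induction hob: 1.512 kW × 10 h = 15.12 kWh
microwave oven: Runtime = 2 h/week × 3 weeks = 6 h
microwave oven: 0.97 kW × 6 h = 5.82 kWh
coffee maker: 0.99 kW × 14 h = 13.86 kWh
Total energy = 34.8 kWh
Cost = 34.8 × $0.17 = $5.92

$5.92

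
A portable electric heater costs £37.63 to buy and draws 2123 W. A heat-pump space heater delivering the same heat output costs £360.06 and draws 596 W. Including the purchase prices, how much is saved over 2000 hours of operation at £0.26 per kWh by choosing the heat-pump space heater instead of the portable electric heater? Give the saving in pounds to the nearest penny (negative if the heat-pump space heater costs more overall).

portable electric heater: £37.63 + (2123/1000) kW × 2000 h × £0.26 = £37.63 + £1103.96 = £1141.59
heat-pump space heater: £360.06 + (596/1000) kW × 2000 h × £0.26 = £360.06 + £309.92 = £669.98
Saving = £1141.59 − £669.98 = £471.61

£471.61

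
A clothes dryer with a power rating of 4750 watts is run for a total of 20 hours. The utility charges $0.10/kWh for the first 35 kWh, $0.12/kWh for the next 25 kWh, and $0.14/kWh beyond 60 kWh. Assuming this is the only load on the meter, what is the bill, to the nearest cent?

$11.40

Energy = 4.75 kW × 20 h = 95 kWh
Tier 1 (0–35 kWh): 35 × $0.10 = $3.5
Tier 2 (35–60 kWh): 25 × $0.12 = $3
Above 60 kWh: 35 × $0.14 = $4.9
Bill = $11.40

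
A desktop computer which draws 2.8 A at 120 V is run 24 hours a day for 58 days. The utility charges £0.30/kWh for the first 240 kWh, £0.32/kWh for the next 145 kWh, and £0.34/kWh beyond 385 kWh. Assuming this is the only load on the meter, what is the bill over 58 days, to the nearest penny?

Power = 2.8 A × 120 V = 336 W = 0.336 kW
Runtime = 24 h × 58 = 1392 h
Energy = 0.336 kW × 1392 h = 467.712 kWh
Tier 1 (0–240 kWh): 240 × £0.30 = £72
Tier 2 (240–385 kWh): 145 × £0.32 = £46.4
Above 385 kWh: 82.712 × £0.34 = £28.12208
Bill = £146.52

£146.52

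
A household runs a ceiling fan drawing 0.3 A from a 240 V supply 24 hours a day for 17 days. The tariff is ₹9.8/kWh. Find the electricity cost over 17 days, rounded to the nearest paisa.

₹287.88

Power = 0.3 A × 240 V = 72 W = 0.072 kW
Runtime = 24 h × 17 = 408 h
Energy = 0.072 kW × 408 h = 29.376 kWh
Cost = 29.376 kWh × ₹9.8/kWh = ₹287.88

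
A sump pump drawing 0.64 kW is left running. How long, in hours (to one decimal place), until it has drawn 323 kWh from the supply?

504.7 h

Hours = 323 kWh ÷ 0.64 kW = 504.7 h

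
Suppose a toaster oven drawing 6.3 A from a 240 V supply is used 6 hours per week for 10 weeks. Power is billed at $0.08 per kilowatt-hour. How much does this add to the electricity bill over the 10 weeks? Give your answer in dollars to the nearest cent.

$7.26

Power = 6.3 A × 240 V = 1512 W = 1.512 kW
Runtime = 6 h/week × 10 weeks = 60 h
Energy = 1.512 kW × 60 h = 90.72 kWh
Cost = 90.72 kWh × $0.08/kWh = $7.26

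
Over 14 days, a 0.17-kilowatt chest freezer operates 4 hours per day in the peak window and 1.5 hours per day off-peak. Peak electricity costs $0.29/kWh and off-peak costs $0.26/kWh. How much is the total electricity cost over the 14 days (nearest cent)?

$3.69

Peak energy = 0.17 kW × 4 h × 14 = 9.52 kWh
Off-peak energy = 0.17 kW × 1.5 h × 14 = 3.57 kWh
Cost = 9.52 × $0.29 + 3.57 × $0.26 = $2.7608 + $0.9282 = $3.69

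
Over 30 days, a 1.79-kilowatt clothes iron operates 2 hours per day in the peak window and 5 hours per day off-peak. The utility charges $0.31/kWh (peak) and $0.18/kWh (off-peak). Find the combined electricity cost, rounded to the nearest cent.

$81.62

Peak energy = 1.79 kW × 2 h × 30 = 107.4 kWh
Off-peak energy = 1.79 kW × 5 h × 30 = 268.5 kWh
Cost = 107.4 × $0.31 + 268.5 × $0.18 = $33.294 + $48.33 = $81.62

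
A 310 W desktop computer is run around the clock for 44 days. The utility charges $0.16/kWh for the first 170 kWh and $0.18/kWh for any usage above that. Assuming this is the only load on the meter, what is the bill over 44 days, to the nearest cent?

Runtime = 24 h × 44 = 1056 h
Energy = 0.31 kW × 1056 h = 327.36 kWh
Tier 1 (0–170 kWh): 170 × $0.16 = $27.2
Above 170 kWh: 157.36 × $0.18 = $28.3248
Bill = $55.52

$55.52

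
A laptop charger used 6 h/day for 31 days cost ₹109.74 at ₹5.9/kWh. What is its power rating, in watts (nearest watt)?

Energy = ₹109.74 ÷ ₹5.9/kWh = 18.6 kWh
Runtime = 6 h/day × 31 days = 186 h
Power = 18.6 kWh ÷ 186 h = 0.1 kW = 100 W

100 W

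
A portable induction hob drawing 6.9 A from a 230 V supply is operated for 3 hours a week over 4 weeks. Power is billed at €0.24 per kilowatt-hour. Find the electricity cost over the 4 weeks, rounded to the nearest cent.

Power = 6.9 A × 230 V = 1587 W = 1.587 kW
Runtime = 3 h/week × 4 weeks = 12 h
Energy = 1.587 kW × 12 h = 19.044 kWh
Cost = 19.044 kWh × €0.24/kWh = €4.57

€4.57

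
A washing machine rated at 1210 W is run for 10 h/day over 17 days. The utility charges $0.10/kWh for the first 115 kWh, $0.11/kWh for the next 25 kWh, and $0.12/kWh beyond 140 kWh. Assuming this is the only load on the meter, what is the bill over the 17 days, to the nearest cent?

$22.13

Runtime = 10 h/day × 17 days = 170 h
Energy = 1.21 kW × 170 h = 205.7 kWh
Tier 1 (0–115 kWh): 115 × $0.10 = $11.5
Tier 2 (115–140 kWh): 25 × $0.11 = $2.75
Above 140 kWh: 65.7 × $0.12 = $7.884
Bill = $22.13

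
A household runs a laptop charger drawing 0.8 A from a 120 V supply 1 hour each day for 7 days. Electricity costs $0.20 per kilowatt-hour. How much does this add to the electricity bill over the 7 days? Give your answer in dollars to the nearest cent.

$0.13

Power = 0.8 A × 120 V = 96 W = 0.096 kW
Runtime = 1 h/day × 7 days = 7 h
Energy = 0.096 kW × 7 h = 0.672 kWh
Cost = 0.672 kWh × $0.20/kWh = $0.13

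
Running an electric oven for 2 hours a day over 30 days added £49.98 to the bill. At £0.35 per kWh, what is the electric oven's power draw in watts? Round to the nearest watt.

Energy = £49.98 ÷ £0.35/kWh = 142.8 kWh
Runtime = 2 h/day × 30 days = 60 h
Power = 142.8 kWh ÷ 60 h = 2.38 kW = 2380 W

2380 W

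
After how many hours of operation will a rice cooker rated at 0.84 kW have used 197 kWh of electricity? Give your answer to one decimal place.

234.5 h

Hours = 197 kWh ÷ 0.84 kW = 234.5 h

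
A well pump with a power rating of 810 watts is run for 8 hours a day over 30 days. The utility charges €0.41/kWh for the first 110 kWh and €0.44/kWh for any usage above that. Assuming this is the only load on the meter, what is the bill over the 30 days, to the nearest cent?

Runtime = 8 h/day × 30 days = 240 h
Energy = 0.81 kW × 240 h = 194.4 kWh
Tier 1 (0–110 kWh): 110 × €0.41 = €45.1
Above 110 kWh: 84.4 × €0.44 = €37.136
Bill = €82.24

€82.24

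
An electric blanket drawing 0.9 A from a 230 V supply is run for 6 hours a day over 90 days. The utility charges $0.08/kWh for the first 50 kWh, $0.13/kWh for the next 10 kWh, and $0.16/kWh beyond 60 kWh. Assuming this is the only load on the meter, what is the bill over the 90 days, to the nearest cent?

Power = 0.9 A × 230 V = 207 W = 0.207 kW
Runtime = 6 h/day × 90 days = 540 h
Energy = 0.207 kW × 540 h = 111.78 kWh
Tier 1 (0–50 kWh): 50 × $0.08 = $4
Tier 2 (50–60 kWh): 10 × $0.13 = $1.3
Above 60 kWh: 51.78 × $0.16 = $8.2848
Bill = $13.58

$13.58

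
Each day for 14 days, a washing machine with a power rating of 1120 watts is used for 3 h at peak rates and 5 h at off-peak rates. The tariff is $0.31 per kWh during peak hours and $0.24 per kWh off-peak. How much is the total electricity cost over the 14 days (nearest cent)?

$33.40

Peak energy = 1.12 kW × 3 h × 14 = 47.04 kWh
Off-peak energy = 1.12 kW × 5 h × 14 = 78.4 kWh
Cost = 47.04 × $0.31 + 78.4 × $0.24 = $14.5824 + $18.816 = $33.40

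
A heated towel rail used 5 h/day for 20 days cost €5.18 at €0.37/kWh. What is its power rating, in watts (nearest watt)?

140 W

Energy = €5.18 ÷ €0.37/kWh = 14 kWh
Runtime = 5 h/day × 20 days = 100 h
Power = 14 kWh ÷ 100 h = 0.14 kW = 140 W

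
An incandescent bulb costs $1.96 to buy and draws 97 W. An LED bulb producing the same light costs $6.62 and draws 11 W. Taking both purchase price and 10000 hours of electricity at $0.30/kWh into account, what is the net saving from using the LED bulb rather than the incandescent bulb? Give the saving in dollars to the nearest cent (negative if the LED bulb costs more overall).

$253.34

incandescent bulb: $1.96 + (97/1000) kW × 10000 h × $0.30 = $1.96 + $291 = $292.96
LED bulb: $6.62 + (11/1000) kW × 10000 h × $0.30 = $6.62 + $33 = $39.62
Saving = $292.96 − $39.62 = $253.34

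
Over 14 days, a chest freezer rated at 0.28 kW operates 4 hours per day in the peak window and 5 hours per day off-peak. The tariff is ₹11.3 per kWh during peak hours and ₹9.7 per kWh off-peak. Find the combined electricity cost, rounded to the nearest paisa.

₹367.30

Peak energy = 0.28 kW × 4 h × 14 = 15.68 kWh
Off-peak energy = 0.28 kW × 5 h × 14 = 19.6 kWh
Cost = 15.68 × ₹11.3 + 19.6 × ₹9.7 = ₹177.184 + ₹190.12 = ₹367.30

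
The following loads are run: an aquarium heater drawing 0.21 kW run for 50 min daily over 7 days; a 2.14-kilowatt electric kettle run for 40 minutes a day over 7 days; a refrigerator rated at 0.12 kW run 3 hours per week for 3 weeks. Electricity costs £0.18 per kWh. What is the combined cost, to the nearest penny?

£2.21

aquarium heater: Runtime = 50 min × 7 = 350 min = 5.833333… h
aquarium heater: 0.21 kW × 5.833333… h = 1.225 kWh
electric kettle: Runtime = 40 min × 7 = 280 min = 4.666666… h
electric kettle: 2.14 kW × 4.666666… h = 9.986666… kWh
refrigerator: Runtime = 3 h/week × 3 weeks = 9 h
refrigerator: 0.12 kW × 9 h = 1.08 kWh
Total energy = 12.291666… kWh
Cost = 12.291666… × £0.18 = £2.21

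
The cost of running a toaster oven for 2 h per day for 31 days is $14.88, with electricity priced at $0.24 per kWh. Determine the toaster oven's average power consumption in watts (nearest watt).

1000 W

Energy = $14.88 ÷ $0.24/kWh = 62 kWh
Runtime = 2 h/day × 31 days = 62 h
Power = 62 kWh ÷ 62 h = 1 kW = 1000 W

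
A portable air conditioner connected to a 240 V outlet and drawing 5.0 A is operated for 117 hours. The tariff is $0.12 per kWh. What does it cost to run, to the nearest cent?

$16.85

Power = 5.0 A × 240 V = 1200 W = 1.2 kW
Energy = 1.2 kW × 117 h = 140.4 kWh
Cost = 140.4 kWh × $0.12/kWh = $16.85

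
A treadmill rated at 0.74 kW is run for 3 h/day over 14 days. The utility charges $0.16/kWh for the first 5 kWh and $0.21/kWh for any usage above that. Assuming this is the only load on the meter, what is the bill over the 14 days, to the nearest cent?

Runtime = 3 h/day × 14 days = 42 h
Energy = 0.74 kW × 42 h = 31.08 kWh
Tier 1 (0–5 kWh): 5 × $0.16 = $0.8
Above 5 kWh: 26.08 × $0.21 = $5.4768
Bill = $6.28

$6.28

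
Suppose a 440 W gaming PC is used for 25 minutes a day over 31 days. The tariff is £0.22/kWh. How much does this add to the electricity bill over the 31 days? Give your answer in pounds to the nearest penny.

Runtime = 25 min × 31 = 775 min = 12.916666… h
Energy = 0.44 kW × 12.916666… h = 5.683333… kWh
Cost = 5.683333… kWh × £0.22/kWh = £1.25

£1.25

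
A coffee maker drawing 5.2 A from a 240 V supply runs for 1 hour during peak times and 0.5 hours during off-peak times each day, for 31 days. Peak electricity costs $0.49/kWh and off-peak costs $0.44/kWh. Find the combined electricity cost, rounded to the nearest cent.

Power = 5.2 A × 240 V = 1248 W = 1.248 kW
Peak energy = 1.248 kW × 1 h × 31 = 38.688 kWh
Off-peak energy = 1.248 kW × 0.5 h × 31 = 19.344 kWh
Cost = 38.688 × $0.49 + 19.344 × $0.44 = $18.95712 + $8.51136 = $27.47

$27.47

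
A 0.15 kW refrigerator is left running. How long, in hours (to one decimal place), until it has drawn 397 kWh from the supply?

Hours = 397 kWh ÷ 0.15 kW = 2646.7 h

2646.7 h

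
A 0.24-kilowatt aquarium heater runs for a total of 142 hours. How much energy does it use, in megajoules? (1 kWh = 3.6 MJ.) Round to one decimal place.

Energy = 0.24 kW × 142 h = 34.08 kWh
= 34.08 × 3.6 MJ = 122.7 MJ

122.7 MJ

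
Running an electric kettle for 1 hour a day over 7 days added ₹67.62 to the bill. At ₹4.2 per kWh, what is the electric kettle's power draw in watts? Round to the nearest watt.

Energy = ₹67.62 ÷ ₹4.2/kWh = 16.1 kWh
Runtime = 1 h/day × 7 days = 7 h
Power = 16.1 kWh ÷ 7 h = 2.3 kW = 2300 W

2300 W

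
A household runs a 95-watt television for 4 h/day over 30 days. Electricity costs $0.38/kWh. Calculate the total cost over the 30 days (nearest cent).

Runtime = 4 h/day × 30 days = 120 h
Energy = 0.095 kW × 120 h = 11.4 kWh
Cost = 11.4 kWh × $0.38/kWh = $4.33

$4.33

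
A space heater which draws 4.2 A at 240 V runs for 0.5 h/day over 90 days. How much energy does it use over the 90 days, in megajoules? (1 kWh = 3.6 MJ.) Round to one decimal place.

Power = 4.2 A × 240 V = 1008 W = 1.008 kW
Runtime = 0.5 h/day × 90 days = 45 h
Energy = 1.008 kW × 45 h = 45.36 kWh
= 45.36 × 3.6 MJ = 163.3 MJ

163.3 MJ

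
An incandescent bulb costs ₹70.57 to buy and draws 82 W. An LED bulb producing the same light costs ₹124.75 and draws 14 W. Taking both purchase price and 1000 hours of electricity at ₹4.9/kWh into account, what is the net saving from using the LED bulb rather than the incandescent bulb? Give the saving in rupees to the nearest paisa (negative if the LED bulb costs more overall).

₹279.02

incandescent bulb: ₹70.57 + (82/1000) kW × 1000 h × ₹4.9 = ₹70.57 + ₹401.8 = ₹472.37
LED bulb: ₹124.75 + (14/1000) kW × 1000 h × ₹4.9 = ₹124.75 + ₹68.6 = ₹193.35
Saving = ₹472.37 − ₹193.35 = ₹279.02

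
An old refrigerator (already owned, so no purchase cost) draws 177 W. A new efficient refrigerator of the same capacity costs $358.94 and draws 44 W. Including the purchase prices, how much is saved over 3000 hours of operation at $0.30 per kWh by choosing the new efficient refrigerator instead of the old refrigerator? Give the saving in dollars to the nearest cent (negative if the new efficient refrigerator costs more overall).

old refrigerator: $0.00 + (177/1000) kW × 3000 h × $0.30 = $0.00 + $159.3 = $159.3
new efficient refrigerator: $358.94 + (44/1000) kW × 3000 h × $0.30 = $358.94 + $39.6 = $398.54
Saving = $159.3 − $398.54 = −$239.24

-$239.24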